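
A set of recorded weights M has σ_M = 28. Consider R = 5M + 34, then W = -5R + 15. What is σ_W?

σ_W = 700

σ_R = |5|·28 = 140.
σ_W = |-5|·140 = 700.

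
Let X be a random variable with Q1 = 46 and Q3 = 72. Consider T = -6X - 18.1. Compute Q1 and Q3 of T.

a = -6 < 0 reverses order: Q1(T) comes from Q3(X), Q3(T) from Q1(X).
Q1(T) = (-6)·72 + (-18.1) = -450.1; Q3(T) = (-6)·46 + (-18.1) = -294.1.

Q1(T) = -450.1, Q3(T) = -294.1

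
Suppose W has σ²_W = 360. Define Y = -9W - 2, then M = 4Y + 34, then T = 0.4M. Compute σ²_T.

σ²_Y = (-9)²·360 = 29160.
σ²_M = 4²·29160 = 466560.
σ²_T = 0.4²·466560 = 74649.6.

σ²_T = 74649.6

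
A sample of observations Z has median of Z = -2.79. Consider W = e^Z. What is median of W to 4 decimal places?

e^Z is monotone on this domain, so median of W = exp(-2.79) ≈ 0.0614.

median of W = 0.0614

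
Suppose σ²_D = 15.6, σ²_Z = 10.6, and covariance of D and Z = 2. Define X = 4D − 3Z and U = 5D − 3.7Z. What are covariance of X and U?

By bilinearity, covariance of X and U = ac·σ²_D + bd·σ²_Z + (ad+bc)·covariance of D and Z, with a=4, b=-3, c=5, d=-3.7.
ac·σ²_D = 4·5·15.6 = 312
bd·σ²_Z = (-3)·(-3.7)·10.6 = 117.66
(ad+bc)·covariance of D and Z = (-29.8)·2 = -59.6
covariance of X and U = 312 + 117.66 + (-59.6) = 370.06.

covariance of X and U = 370.06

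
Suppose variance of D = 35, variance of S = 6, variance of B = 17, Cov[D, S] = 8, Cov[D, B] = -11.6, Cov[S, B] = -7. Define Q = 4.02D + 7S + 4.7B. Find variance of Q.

variance of Q = 786.4432

variance of Q = a²·variance of D + b²·variance of S + c²·variance of B + 2ab·Cov[D, S] + 2ac·Cov[D, B] + 2bc·Cov[S, B], with a = 4.02, b = 7, c = 4.7.
= 565.614 + 294 + 375.53 + 450.24 + (-438.3408) + (-460.6)
= 786.4432.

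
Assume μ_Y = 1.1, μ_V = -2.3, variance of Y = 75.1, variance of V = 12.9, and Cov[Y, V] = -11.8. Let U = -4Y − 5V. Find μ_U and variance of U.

μ_U = 7.1, variance of U = 1052.1

μ_U = (-4)·μ_Y + (-5)·μ_V = (-4)·1.1 + (-5)·(-2.3) = 7.1.
variance of U = a²·variance of Y + b²·variance of V + 2ab·Cov[Y, V] with a = -4, b = -5.
= (-4)²·75.1 + (-5)²·12.9 + 2·(-4)·(-5)·(-11.8)
= 1201.6 + 322.5 + (-472) = 1052.1.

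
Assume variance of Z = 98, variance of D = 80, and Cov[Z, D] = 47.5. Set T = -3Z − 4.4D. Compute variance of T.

variance of T = a²·variance of Z + b²·variance of D + 2ab·Cov[Z, D] with a = -3, b = -4.4.
= (-3)²·98 + (-4.4)²·80 + 2·(-3)·(-4.4)·47.5
= 882 + 1548.8 + 1254 = 3684.8.

variance of T = 3684.8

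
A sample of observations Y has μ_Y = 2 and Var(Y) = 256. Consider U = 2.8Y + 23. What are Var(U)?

U = 2.8Y + 23 is linear with a = 2.8, b = 23.
Var(U) = a²·Var(Y) = 2.8²·256 = 2007.04 (the additive constant 23 does not affect variance).

Var(U) = 2007.04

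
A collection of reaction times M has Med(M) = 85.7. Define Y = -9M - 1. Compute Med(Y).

A linear map preserves order up to sign, so Med(Y) = a·Med(M) + b = (-9)·85.7 + (-1) = -772.3.

Med(Y) = -772.3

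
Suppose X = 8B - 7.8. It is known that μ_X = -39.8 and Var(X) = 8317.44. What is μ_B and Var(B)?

From X = 8B - 7.8: μ_X = a·μ_B + b, so μ_B = (μ_X − b)/a = (-39.8 − (-7.8))/8 = -4.
Var(X) = a²·Var(B), so Var(B) = 8317.44/8² = 129.96.

μ_B = -4, Var(B) = 129.96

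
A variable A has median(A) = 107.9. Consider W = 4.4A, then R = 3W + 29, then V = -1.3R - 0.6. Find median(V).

median(V) = -1889.864

median(W) = 4.4·107.9 = 474.76.
median(R) = 3·474.76 + 29 = 1453.28.
median(V) = (-1.3)·1453.28 + (-0.6) = -1889.864.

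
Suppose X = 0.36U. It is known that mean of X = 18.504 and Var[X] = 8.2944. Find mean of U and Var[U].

mean of U = 51.4, Var[U] = 64

From X = 0.36U: mean of X = a·mean of U + b, so mean of U = (mean of X − b)/a = (18.504 − 0)/0.36 = 51.4.
Var[X] = a²·Var[U], so Var[U] = 8.2944/0.36² = 64.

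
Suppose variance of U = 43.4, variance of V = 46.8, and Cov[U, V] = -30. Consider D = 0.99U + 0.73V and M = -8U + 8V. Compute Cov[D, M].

By bilinearity, Cov[D, M] = ac·variance of U + bd·variance of V + (ad+bc)·Cov[U, V], with a=0.99, b=0.73, c=-8, d=8.
ac·variance of U = 0.99·(-8)·43.4 = -343.728
bd·variance of V = 0.73·8·46.8 = 273.312
(ad+bc)·Cov[U, V] = (2.08)·(-30) = -62.4
Cov[D, M] = -343.728 + 273.312 + (-62.4) = -132.816.

Cov[D, M] = -132.816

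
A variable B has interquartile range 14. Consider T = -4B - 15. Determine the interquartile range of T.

IQR(T) = 56

Under T = aB + b, IQR(T) = |a|·IQR(B) = |-4|·14 = 56 (shifts cancel; spread scales by |a|).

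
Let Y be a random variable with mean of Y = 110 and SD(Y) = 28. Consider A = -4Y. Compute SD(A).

SD(A) = 112

A = -4Y is linear with a = -4, b = 0.
SD(A) = |a|·SD(Y) = |-4|·28 = 112.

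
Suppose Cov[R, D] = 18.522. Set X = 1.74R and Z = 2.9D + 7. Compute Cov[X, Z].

Cov[X, Z] = 93.462012

Cov[X, Z] = a·c·Cov[R, D] = 1.74·2.9·18.522 = 93.462012. Additive constants drop out.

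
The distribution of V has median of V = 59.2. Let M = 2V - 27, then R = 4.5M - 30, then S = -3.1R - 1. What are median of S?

median of M = 2·59.2 + (-27) = 91.4.
median of R = 4.5·91.4 + (-30) = 381.3.
median of S = (-3.1)·381.3 + (-1) = -1183.03.

median of S = -1183.03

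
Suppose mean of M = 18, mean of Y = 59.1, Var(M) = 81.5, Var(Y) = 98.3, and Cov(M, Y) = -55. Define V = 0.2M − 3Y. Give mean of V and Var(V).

mean of V = -173.7, Var(V) = 953.96

mean of V = 0.2·mean of M + (-3)·mean of Y = 0.2·18 + (-3)·59.1 = -173.7.
Var(V) = a²·Var(M) + b²·Var(Y) + 2ab·Cov(M, Y) with a = 0.2, b = -3.
= 0.2²·81.5 + (-3)²·98.3 + 2·0.2·(-3)·(-55)
= 3.26 + 884.7 + 66 = 953.96.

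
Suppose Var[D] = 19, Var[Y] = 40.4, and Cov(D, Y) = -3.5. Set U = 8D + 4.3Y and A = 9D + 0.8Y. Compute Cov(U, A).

Cov(U, A) = 1349.126

By bilinearity, Cov(U, A) = ac·Var[D] + bd·Var[Y] + (ad+bc)·Cov(D, Y), with a=8, b=4.3, c=9, d=0.8.
ac·Var[D] = 8·9·19 = 1368
bd·Var[Y] = 4.3·0.8·40.4 = 138.976
(ad+bc)·Cov(D, Y) = (45.1)·(-3.5) = -157.85
Cov(U, A) = 1368 + 138.976 + (-157.85) = 1349.126.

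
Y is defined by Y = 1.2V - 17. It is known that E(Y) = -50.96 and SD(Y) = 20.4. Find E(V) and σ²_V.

E(V) = -28.3, σ²_V = 289

From Y = 1.2V - 17: E(Y) = a·E(V) + b, so E(V) = (E(Y) − b)/a = (-50.96 − (-17))/1.2 = -28.3.
σ²_Y = 20.4² = 416.16.
σ²_Y = a²·σ²_V, so σ²_V = 416.16/1.2² = 289.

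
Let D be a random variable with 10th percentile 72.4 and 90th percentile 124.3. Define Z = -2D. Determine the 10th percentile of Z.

10th percentile of Z = -248.6

Since a = -2 < 0 the transformation is decreasing, reversing order: the 10th percentile of Z corresponds to the 90th percentile of D.
So P_{10}(Z) = a·P_{90}(D) + b = (-2)·124.3 = -248.6.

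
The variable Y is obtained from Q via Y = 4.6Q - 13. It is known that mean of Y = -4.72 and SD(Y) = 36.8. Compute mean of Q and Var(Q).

From Y = 4.6Q - 13: mean of Y = a·mean of Q + b, so mean of Q = (mean of Y − b)/a = (-4.72 − (-13))/4.6 = 1.8.
Var(Y) = 36.8² = 1354.24.
Var(Y) = a²·Var(Q), so Var(Q) = 1354.24/4.6² = 64.

mean of Q = 1.8, Var(Q) = 64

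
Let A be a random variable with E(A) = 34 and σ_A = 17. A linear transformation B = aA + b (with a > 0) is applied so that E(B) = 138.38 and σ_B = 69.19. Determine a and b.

a = 4.07, b = 0

σ_B = a·σ_A (a > 0), so a = 69.19/17 = 4.07.
E(B) = a·E(A) + b, so b = 138.38 − 4.07·34 = 0.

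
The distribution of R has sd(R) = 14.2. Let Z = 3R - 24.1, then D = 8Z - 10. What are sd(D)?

sd(D) = 340.8

sd(Z) = |3|·14.2 = 42.6.
sd(D) = |8|·42.6 = 340.8.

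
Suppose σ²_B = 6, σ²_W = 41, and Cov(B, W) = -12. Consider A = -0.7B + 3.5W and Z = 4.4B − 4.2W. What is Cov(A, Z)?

Cov(A, Z) = -841.26

By bilinearity, Cov(A, Z) = ac·σ²_B + bd·σ²_W + (ad+bc)·Cov(B, W), with a=-0.7, b=3.5, c=4.4, d=-4.2.
ac·σ²_B = (-0.7)·4.4·6 = -18.48
bd·σ²_W = 3.5·(-4.2)·41 = -602.7
(ad+bc)·Cov(B, W) = (18.34)·(-12) = -220.08
Cov(A, Z) = -18.48 + (-602.7) + (-220.08) = -841.26.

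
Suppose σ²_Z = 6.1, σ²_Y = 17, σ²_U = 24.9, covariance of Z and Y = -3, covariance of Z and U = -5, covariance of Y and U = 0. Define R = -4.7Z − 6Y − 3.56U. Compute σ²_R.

σ²_R = a²·σ²_Z + b²·σ²_Y + c²·σ²_U + 2ab·covariance of Z and Y + 2ac·covariance of Z and U + 2bc·covariance of Y and U, with a = -4.7, b = -6, c = -3.56.
= 134.749 + 612 + 315.57264 + (-169.2) + (-167.32) + 0
= 725.80164.

σ²_R = 725.80164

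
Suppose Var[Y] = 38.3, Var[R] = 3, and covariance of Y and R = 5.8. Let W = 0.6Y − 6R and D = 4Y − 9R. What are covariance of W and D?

By bilinearity, covariance of W and D = ac·Var[Y] + bd·Var[R] + (ad+bc)·covariance of Y and R, with a=0.6, b=-6, c=4, d=-9.
ac·Var[Y] = 0.6·4·38.3 = 91.92
bd·Var[R] = (-6)·(-9)·3 = 162
(ad+bc)·covariance of Y and R = (-29.4)·5.8 = -170.52
covariance of W and D = 91.92 + 162 + (-170.52) = 83.4.

covariance of W and D = 83.4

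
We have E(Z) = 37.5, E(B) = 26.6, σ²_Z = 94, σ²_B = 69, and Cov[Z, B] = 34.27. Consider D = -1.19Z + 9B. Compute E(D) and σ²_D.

E(D) = 194.775, σ²_D = 4988.05

E(D) = (-1.19)·E(Z) + 9·E(B) = (-1.19)·37.5 + 9·26.6 = 194.775.
σ²_D = a²·σ²_Z + b²·σ²_B + 2ab·Cov[Z, B] with a = -1.19, b = 9.
= (-1.19)²·94 + 9²·69 + 2·(-1.19)·9·34.27
= 133.1134 + 5589 + (-734.0634) = 4988.05.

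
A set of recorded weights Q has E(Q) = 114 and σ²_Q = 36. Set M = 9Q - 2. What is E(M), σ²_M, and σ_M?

M = 9Q - 2 is linear with a = 9, b = -2.
E(M) = a·E(Q) + b = 9·114 + (-2) = 1024.
σ²_M = a²·σ²_Q = 9²·36 = 2916 (the additive constant -2 does not affect variance).
σ_Q = √36 = 6.
σ_M = |a|·σ_Q = |9|·6 = 54.

E(M) = 1024, σ²_M = 2916, σ_M = 54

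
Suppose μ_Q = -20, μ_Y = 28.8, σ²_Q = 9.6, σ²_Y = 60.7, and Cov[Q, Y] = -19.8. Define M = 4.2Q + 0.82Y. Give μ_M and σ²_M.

μ_M = -60.384, σ²_M = 73.77628

μ_M = 4.2·μ_Q + 0.82·μ_Y = 4.2·(-20) + 0.82·28.8 = -60.384.
σ²_M = a²·σ²_Q + b²·σ²_Y + 2ab·Cov[Q, Y] with a = 4.2, b = 0.82.
= 4.2²·9.6 + 0.82²·60.7 + 2·4.2·0.82·(-19.8)
= 169.344 + 40.81468 + (-136.3824) = 73.77628.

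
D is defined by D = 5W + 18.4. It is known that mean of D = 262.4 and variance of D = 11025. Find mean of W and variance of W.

From D = 5W + 18.4: mean of D = a·mean of W + b, so mean of W = (mean of D − b)/a = (262.4 − 18.4)/5 = 48.8.
variance of D = a²·variance of W, so variance of W = 11025/5² = 441.

mean of W = 48.8, variance of W = 441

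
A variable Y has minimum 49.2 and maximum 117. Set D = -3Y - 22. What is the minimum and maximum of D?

min(D) = -373, max(D) = -169.6

a = -3 < 0, so order reverses: min(D) = a·max(Y)+b = (-3)·117 + (-22) = -373; max(D) = a·min(Y)+b = (-3)·49.2 + (-22) = -169.6.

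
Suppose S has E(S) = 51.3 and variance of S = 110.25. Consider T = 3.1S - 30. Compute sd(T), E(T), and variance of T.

T = 3.1S - 30 is linear with a = 3.1, b = -30.
sd(S) = √110.25 = 10.5.
sd(T) = |a|·sd(S) = |3.1|·10.5 = 32.55.
E(T) = a·E(S) + b = 3.1·51.3 + (-30) = 129.03.
variance of T = a²·variance of S = 3.1²·110.25 = 1059.5025 (the additive constant -30 does not affect variance).

sd(T) = 32.55, E(T) = 129.03, variance of T = 1059.5025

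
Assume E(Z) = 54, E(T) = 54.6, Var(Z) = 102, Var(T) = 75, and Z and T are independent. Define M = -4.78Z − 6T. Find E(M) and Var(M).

E(M) = (-4.78)·E(Z) + (-6)·E(T) = (-4.78)·54 + (-6)·54.6 = -585.72.
Var(M) = a²·Var(Z) + b²·Var(T) + 2ab·Cov[Z, T] with a = -4.78, b = -6.
Independence gives Cov[Z, T] = 0.
= (-4.78)²·102 + (-6)²·75 + 2·(-4.78)·(-6)·0
= 2330.5368 + 2700 + 0 = 5030.5368.

E(M) = -585.72, Var(M) = 5030.5368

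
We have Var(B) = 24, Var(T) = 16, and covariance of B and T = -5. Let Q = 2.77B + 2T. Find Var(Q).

Var(Q) = a²·Var(B) + b²·Var(T) + 2ab·covariance of B and T with a = 2.77, b = 2.
= 2.77²·24 + 2²·16 + 2·2.77·2·(-5)
= 184.1496 + 64 + (-55.4) = 192.7496.

Var(Q) = 192.7496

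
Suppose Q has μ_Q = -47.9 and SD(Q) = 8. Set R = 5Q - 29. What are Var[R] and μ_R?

R = 5Q - 29 is linear with a = 5, b = -29.
Var[Q] = 8² = 64.
Var[R] = a²·Var[Q] = 5²·64 = 1600 (the additive constant -29 does not affect variance).
μ_R = a·μ_Q + b = 5·(-47.9) + (-29) = -268.5.

Var[R] = 1600, μ_R = -268.5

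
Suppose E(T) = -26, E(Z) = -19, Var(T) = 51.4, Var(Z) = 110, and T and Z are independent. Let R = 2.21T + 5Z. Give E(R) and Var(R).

E(R) = -152.46, Var(R) = 3001.04274

E(R) = 2.21·E(T) + 5·E(Z) = 2.21·(-26) + 5·(-19) = -152.46.
Var(R) = a²·Var(T) + b²·Var(Z) + 2ab·Cov[T, Z] with a = 2.21, b = 5.
Independence gives Cov[T, Z] = 0.
= 2.21²·51.4 + 5²·110 + 2·2.21·5·0
= 251.04274 + 2750 + 0 = 3001.04274.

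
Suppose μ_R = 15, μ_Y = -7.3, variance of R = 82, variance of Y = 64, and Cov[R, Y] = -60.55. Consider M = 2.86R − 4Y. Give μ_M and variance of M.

μ_M = 72.1, variance of M = 3080.1112

μ_M = 2.86·μ_R + (-4)·μ_Y = 2.86·15 + (-4)·(-7.3) = 72.1.
variance of M = a²·variance of R + b²·variance of Y + 2ab·Cov[R, Y] with a = 2.86, b = -4.
= 2.86²·82 + (-4)²·64 + 2·2.86·(-4)·(-60.55)
= 670.7272 + 1024 + 1385.384 = 3080.1112.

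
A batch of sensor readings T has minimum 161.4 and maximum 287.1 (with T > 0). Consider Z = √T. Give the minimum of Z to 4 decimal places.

√T is increasing on this domain, so min(Z) comes from min(T) = 161.4: min(Z) = √(161.4) ≈ 12.7043.

min(Z) = 12.7043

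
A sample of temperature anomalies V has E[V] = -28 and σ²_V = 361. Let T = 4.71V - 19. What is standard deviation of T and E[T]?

T = 4.71V - 19 is linear with a = 4.71, b = -19.
standard deviation of V = √361 = 19.
standard deviation of T = |a|·standard deviation of V = |4.71|·19 = 89.49.
E[T] = a·E[V] + b = 4.71·(-28) + (-19) = -150.88.

standard deviation of T = 89.49, E[T] = -150.88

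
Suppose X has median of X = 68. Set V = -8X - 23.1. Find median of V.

median of V = -567.1

A linear map preserves order up to sign, so median of V = a·median of X + b = (-8)·68 + (-23.1) = -567.1.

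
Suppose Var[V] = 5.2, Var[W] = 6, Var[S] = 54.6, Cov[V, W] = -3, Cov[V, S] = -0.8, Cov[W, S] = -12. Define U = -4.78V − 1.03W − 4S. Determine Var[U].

Var[U] = 839.76468

Var[U] = a²·Var[V] + b²·Var[W] + c²·Var[S] + 2ab·Cov[V, W] + 2ac·Cov[V, S] + 2bc·Cov[W, S], with a = -4.78, b = -1.03, c = -4.
= 118.81168 + 6.3654 + 873.6 + (-29.5404) + (-30.592) + (-98.88)
= 839.76468.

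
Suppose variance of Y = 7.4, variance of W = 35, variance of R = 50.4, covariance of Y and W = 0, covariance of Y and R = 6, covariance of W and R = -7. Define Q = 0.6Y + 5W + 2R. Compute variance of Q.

variance of Q = 953.664

variance of Q = a²·variance of Y + b²·variance of W + c²·variance of R + 2ab·covariance of Y and W + 2ac·covariance of Y and R + 2bc·covariance of W and R, with a = 0.6, b = 5, c = 2.
= 2.664 + 875 + 201.6 + 0 + 14.4 + (-140)
= 953.664.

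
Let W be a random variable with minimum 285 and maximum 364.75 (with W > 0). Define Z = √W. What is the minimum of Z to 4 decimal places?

min(Z) = 16.8819

√W is increasing on this domain, so min(Z) comes from min(W) = 285: min(Z) = √(285) ≈ 16.8819.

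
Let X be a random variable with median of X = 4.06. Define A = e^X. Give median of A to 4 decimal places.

median of A = 57.9743

e^X is monotone on this domain, so median of A = exp(4.06) ≈ 57.9743.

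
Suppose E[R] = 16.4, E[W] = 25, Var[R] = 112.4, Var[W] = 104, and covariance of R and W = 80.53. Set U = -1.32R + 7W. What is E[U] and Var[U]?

E[U] = (-1.32)·E[R] + 7·E[W] = (-1.32)·16.4 + 7·25 = 153.352.
Var[U] = a²·Var[R] + b²·Var[W] + 2ab·covariance of R and W with a = -1.32, b = 7.
= (-1.32)²·112.4 + 7²·104 + 2·(-1.32)·7·80.53
= 195.84576 + 5096 + (-1488.1944) = 3803.65136.

E[U] = 153.352, Var[U] = 3803.65136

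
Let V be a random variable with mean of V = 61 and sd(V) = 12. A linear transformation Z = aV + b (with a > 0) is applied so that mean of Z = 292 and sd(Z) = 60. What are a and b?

a = 5, b = -13

sd(Z) = a·sd(V) (a > 0), so a = 60/12 = 5.
mean of Z = a·mean of V + b, so b = 292 − 5·61 = -13.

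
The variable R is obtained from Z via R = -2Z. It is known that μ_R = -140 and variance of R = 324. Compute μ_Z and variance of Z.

μ_Z = 70, variance of Z = 81

From R = -2Z: μ_R = a·μ_Z + b, so μ_Z = (μ_R − b)/a = (-140 − 0)/(-2) = 70.
variance of R = a²·variance of Z, so variance of Z = 324/(-2)² = 81.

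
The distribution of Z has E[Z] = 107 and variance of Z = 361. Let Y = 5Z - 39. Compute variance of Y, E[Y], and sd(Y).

Y = 5Z - 39 is linear with a = 5, b = -39.
variance of Y = a²·variance of Z = 5²·361 = 9025 (the additive constant -39 does not affect variance).
E[Y] = a·E[Z] + b = 5·107 + (-39) = 496.
sd(Z) = √361 = 19.
sd(Y) = |a|·sd(Z) = |5|·19 = 95.

variance of Y = 9025, E[Y] = 496, sd(Y) = 95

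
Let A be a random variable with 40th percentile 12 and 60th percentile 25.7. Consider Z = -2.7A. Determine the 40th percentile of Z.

Since a = -2.7 < 0 the transformation is decreasing, reversing order: the 40th percentile of Z corresponds to the 60th percentile of A.
So P_{40}(Z) = a·P_{60}(A) + b = (-2.7)·25.7 = -69.39.

40th percentile of Z = -69.39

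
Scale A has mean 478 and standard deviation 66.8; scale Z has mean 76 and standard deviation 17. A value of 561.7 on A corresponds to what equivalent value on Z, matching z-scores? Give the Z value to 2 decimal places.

Z = 97.30

z = (561.7 − 478)/66.8 ≈ 1.253.
Z = 76 + z·17 = 76 + (561.7 − 478)·17/66.8 ≈ 97.30.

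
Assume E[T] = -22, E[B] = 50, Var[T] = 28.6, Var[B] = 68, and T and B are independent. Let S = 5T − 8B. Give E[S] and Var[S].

E[S] = 5·E[T] + (-8)·E[B] = 5·(-22) + (-8)·50 = -510.
Var[S] = a²·Var[T] + b²·Var[B] + 2ab·Cov(T, B) with a = 5, b = -8.
Independence gives Cov(T, B) = 0.
= 5²·28.6 + (-8)²·68 + 2·5·(-8)·0
= 715 + 4352 + 0 = 5067.

E[S] = -510, Var[S] = 5067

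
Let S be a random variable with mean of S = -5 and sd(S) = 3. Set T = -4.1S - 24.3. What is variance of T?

variance of T = 151.29

T = -4.1S - 24.3 is linear with a = -4.1, b = -24.3.
variance of S = 3² = 9.
variance of T = a²·variance of S = (-4.1)²·9 = 151.29 (the additive constant -24.3 does not affect variance).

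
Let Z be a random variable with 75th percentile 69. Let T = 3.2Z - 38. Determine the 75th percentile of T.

Since a = 3.2 > 0 the transformation is increasing, so the 75th percentile of T = a·(P_{75} of Z) + b = 3.2·69 + (-38) = 182.8.

75th percentile of T = 182.8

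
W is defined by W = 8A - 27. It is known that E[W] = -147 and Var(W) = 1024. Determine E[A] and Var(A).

E[A] = -15, Var(A) = 16

From W = 8A - 27: E[W] = a·E[A] + b, so E[A] = (E[W] − b)/a = (-147 − (-27))/8 = -15.
Var(W) = a²·Var(A), so Var(A) = 1024/8² = 16.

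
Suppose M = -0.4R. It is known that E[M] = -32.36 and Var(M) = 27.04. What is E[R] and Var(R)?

From M = -0.4R: E[M] = a·E[R] + b, so E[R] = (E[M] − b)/a = (-32.36 − 0)/(-0.4) = 80.9.
Var(M) = a²·Var(R), so Var(R) = 27.04/(-0.4)² = 169.

E[R] = 80.9, Var(R) = 169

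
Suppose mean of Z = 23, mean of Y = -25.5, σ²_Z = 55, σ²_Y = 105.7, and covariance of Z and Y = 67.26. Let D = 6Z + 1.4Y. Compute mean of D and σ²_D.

mean of D = 102.3, σ²_D = 3317.14

mean of D = 6·mean of Z + 1.4·mean of Y = 6·23 + 1.4·(-25.5) = 102.3.
σ²_D = a²·σ²_Z + b²·σ²_Y + 2ab·covariance of Z and Y with a = 6, b = 1.4.
= 6²·55 + 1.4²·105.7 + 2·6·1.4·67.26
= 1980 + 207.172 + 1129.968 = 3317.14.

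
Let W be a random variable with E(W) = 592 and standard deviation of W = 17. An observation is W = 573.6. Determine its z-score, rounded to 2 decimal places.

z = (W − E(W)) / standard deviation of W = (573.6 − 592) / 17 ≈ -1.08.

z = -1.08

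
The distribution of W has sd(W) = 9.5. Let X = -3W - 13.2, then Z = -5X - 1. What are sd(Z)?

sd(Z) = 142.5

sd(X) = |-3|·9.5 = 28.5.
sd(Z) = |-5|·28.5 = 142.5.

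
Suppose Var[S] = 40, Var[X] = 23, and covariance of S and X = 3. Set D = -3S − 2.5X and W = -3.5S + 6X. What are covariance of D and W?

By bilinearity, covariance of D and W = ac·Var[S] + bd·Var[X] + (ad+bc)·covariance of S and X, with a=-3, b=-2.5, c=-3.5, d=6.
ac·Var[S] = (-3)·(-3.5)·40 = 420
bd·Var[X] = (-2.5)·6·23 = -345
(ad+bc)·covariance of S and X = (-9.25)·3 = -27.75
covariance of D and W = 420 + (-345) + (-27.75) = 47.25.

covariance of D and W = 47.25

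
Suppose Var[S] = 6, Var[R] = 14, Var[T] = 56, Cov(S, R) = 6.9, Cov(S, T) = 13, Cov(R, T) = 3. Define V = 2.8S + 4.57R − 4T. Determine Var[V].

Var[V] = 1011.1334

Var[V] = a²·Var[S] + b²·Var[R] + c²·Var[T] + 2ab·Cov(S, R) + 2ac·Cov(S, T) + 2bc·Cov(R, T), with a = 2.8, b = 4.57, c = -4.
= 47.04 + 292.3886 + 896 + 176.5848 + (-291.2) + (-109.68)
= 1011.1334.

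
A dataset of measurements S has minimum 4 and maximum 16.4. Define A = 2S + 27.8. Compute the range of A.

Range(A) = 24.8

Range of S = 16.4 − 4 = 12.4.
Range(A) = |a|·Range(S) = |2|·12.4 = 24.8.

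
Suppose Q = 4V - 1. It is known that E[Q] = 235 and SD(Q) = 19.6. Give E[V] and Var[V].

From Q = 4V - 1: E[Q] = a·E[V] + b, so E[V] = (E[Q] − b)/a = (235 − (-1))/4 = 59.
Var[Q] = 19.6² = 384.16.
Var[Q] = a²·Var[V], so Var[V] = 384.16/4² = 24.01.

E[V] = 59, Var[V] = 24.01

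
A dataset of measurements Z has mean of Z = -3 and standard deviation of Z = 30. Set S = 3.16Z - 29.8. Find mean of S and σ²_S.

mean of S = -39.28, σ²_S = 8987.04

S = 3.16Z - 29.8 is linear with a = 3.16, b = -29.8.
mean of S = a·mean of Z + b = 3.16·(-3) + (-29.8) = -39.28.
σ²_Z = 30² = 900.
σ²_S = a²·σ²_Z = 3.16²·900 = 8987.04 (the additive constant -29.8 does not affect variance).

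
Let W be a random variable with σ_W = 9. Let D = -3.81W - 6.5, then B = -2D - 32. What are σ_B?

σ_B = 68.58

σ_D = |-3.81|·9 = 34.29.
σ_B = |-2|·34.29 = 68.58.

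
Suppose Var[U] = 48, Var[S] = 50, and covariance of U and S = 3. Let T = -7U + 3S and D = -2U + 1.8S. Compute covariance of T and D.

covariance of T and D = 886.2

By bilinearity, covariance of T and D = ac·Var[U] + bd·Var[S] + (ad+bc)·covariance of U and S, with a=-7, b=3, c=-2, d=1.8.
ac·Var[U] = (-7)·(-2)·48 = 672
bd·Var[S] = 3·1.8·50 = 270
(ad+bc)·covariance of U and S = (-18.6)·3 = -55.8
covariance of T and D = 672 + 270 + (-55.8) = 886.2.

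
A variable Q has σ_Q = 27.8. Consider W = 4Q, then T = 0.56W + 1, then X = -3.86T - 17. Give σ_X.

σ_W = |4|·27.8 = 111.2.
σ_T = |0.56|·111.2 = 62.272.
σ_X = |-3.86|·62.272 = 240.36992.

σ_X = 240.36992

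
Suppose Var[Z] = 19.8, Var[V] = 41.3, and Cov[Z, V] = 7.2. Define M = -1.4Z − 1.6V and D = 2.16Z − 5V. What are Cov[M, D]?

Cov[M, D] = 296.0416

By bilinearity, Cov[M, D] = ac·Var[Z] + bd·Var[V] + (ad+bc)·Cov[Z, V], with a=-1.4, b=-1.6, c=2.16, d=-5.
ac·Var[Z] = (-1.4)·2.16·19.8 = -59.8752
bd·Var[V] = (-1.6)·(-5)·41.3 = 330.4
(ad+bc)·Cov[Z, V] = (3.544)·7.2 = 25.5168
Cov[M, D] = -59.8752 + 330.4 + 25.5168 = 296.0416.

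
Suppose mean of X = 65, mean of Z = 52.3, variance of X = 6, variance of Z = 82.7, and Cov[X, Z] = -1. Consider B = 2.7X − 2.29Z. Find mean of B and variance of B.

mean of B = 55.733, variance of B = 489.79307

mean of B = 2.7·mean of X + (-2.29)·mean of Z = 2.7·65 + (-2.29)·52.3 = 55.733.
variance of B = a²·variance of X + b²·variance of Z + 2ab·Cov[X, Z] with a = 2.7, b = -2.29.
= 2.7²·6 + (-2.29)²·82.7 + 2·2.7·(-2.29)·(-1)
= 43.74 + 433.68707 + 12.366 = 489.79307.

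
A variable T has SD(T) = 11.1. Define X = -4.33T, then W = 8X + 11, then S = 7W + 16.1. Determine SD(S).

SD(S) = 2691.528

SD(X) = |-4.33|·11.1 = 48.063.
SD(W) = |8|·48.063 = 384.504.
SD(S) = |7|·384.504 = 2691.528.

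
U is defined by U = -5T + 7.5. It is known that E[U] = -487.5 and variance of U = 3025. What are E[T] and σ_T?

From U = -5T + 7.5: E[U] = a·E[T] + b, so E[T] = (E[U] − b)/a = (-487.5 − 7.5)/(-5) = 99.
σ_U = √3025 = 55.
σ_U = |a|·σ_T, so σ_T = 55/|-5| = 11.

E[T] = 99, σ_T = 11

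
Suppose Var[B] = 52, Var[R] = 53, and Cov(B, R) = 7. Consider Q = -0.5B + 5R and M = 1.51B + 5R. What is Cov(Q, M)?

Cov(Q, M) = 1321.09

By bilinearity, Cov(Q, M) = ac·Var[B] + bd·Var[R] + (ad+bc)·Cov(B, R), with a=-0.5, b=5, c=1.51, d=5.
ac·Var[B] = (-0.5)·1.51·52 = -39.26
bd·Var[R] = 5·5·53 = 1325
(ad+bc)·Cov(B, R) = (5.05)·7 = 35.35
Cov(Q, M) = -39.26 + 1325 + 35.35 = 1321.09.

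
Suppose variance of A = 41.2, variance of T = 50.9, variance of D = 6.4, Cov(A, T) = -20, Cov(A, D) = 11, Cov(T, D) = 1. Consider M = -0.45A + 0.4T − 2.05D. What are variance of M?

variance of M = a²·variance of A + b²·variance of T + c²·variance of D + 2ab·Cov(A, T) + 2ac·Cov(A, D) + 2bc·Cov(T, D), with a = -0.45, b = 0.4, c = -2.05.
= 8.343 + 8.144 + 26.896 + 7.2 + 20.295 + (-1.64)
= 69.238.

variance of M = 69.238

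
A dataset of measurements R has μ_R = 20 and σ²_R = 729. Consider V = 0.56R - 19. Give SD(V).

SD(V) = 15.12

V = 0.56R - 19 is linear with a = 0.56, b = -19.
SD(R) = √729 = 27.
SD(V) = |a|·SD(R) = |0.56|·27 = 15.12.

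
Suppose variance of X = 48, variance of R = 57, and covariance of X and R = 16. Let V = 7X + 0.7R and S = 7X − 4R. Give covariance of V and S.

covariance of V and S = 1822.8

By bilinearity, covariance of V and S = ac·variance of X + bd·variance of R + (ad+bc)·covariance of X and R, with a=7, b=0.7, c=7, d=-4.
ac·variance of X = 7·7·48 = 2352
bd·variance of R = 0.7·(-4)·57 = -159.6
(ad+bc)·covariance of X and R = (-23.1)·16 = -369.6
covariance of V and S = 2352 + (-159.6) + (-369.6) = 1822.8.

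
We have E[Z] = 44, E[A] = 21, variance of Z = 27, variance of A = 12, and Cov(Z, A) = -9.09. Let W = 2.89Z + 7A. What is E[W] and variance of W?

E[W] = 274.16, variance of W = 445.7253

E[W] = 2.89·E[Z] + 7·E[A] = 2.89·44 + 7·21 = 274.16.
variance of W = a²·variance of Z + b²·variance of A + 2ab·Cov(Z, A) with a = 2.89, b = 7.
= 2.89²·27 + 7²·12 + 2·2.89·7·(-9.09)
= 225.5067 + 588 + (-367.7814) = 445.7253.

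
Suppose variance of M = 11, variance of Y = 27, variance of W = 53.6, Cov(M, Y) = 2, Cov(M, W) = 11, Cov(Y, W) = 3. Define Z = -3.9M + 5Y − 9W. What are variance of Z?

variance of Z = 5608.11

variance of Z = a²·variance of M + b²·variance of Y + c²·variance of W + 2ab·Cov(M, Y) + 2ac·Cov(M, W) + 2bc·Cov(Y, W), with a = -3.9, b = 5, c = -9.
= 167.31 + 675 + 4341.6 + (-78) + 772.2 + (-270)
= 5608.11.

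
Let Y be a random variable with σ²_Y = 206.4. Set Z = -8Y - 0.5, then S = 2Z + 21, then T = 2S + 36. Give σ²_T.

σ²_T = 211353.6

σ²_Z = (-8)²·206.4 = 13209.6.
σ²_S = 2²·13209.6 = 52838.4.
σ²_T = 2²·52838.4 = 211353.6.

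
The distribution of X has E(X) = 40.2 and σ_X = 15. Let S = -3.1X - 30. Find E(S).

S = -3.1X - 30 is linear with a = -3.1, b = -30.
E(S) = a·E(X) + b = (-3.1)·40.2 + (-30) = -154.62.

E(S) = -154.62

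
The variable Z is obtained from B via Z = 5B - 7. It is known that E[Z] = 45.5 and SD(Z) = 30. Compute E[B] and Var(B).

E[B] = 10.5, Var(B) = 36

From Z = 5B - 7: E[Z] = a·E[B] + b, so E[B] = (E[Z] − b)/a = (45.5 − (-7))/5 = 10.5.
Var(Z) = 30² = 900.
Var(Z) = a²·Var(B), so Var(B) = 900/5² = 36.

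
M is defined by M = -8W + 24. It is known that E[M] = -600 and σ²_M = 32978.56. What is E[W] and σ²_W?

E[W] = 78, σ²_W = 515.29

From M = -8W + 24: E[M] = a·E[W] + b, so E[W] = (E[M] − b)/a = (-600 − 24)/(-8) = 78.
σ²_M = a²·σ²_W, so σ²_W = 32978.56/(-8)² = 515.29.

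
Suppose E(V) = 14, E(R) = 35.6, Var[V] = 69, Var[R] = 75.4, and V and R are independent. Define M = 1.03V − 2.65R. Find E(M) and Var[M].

E(M) = -79.92, Var[M] = 602.6986

E(M) = 1.03·E(V) + (-2.65)·E(R) = 1.03·14 + (-2.65)·35.6 = -79.92.
Var[M] = a²·Var[V] + b²·Var[R] + 2ab·Cov(V, R) with a = 1.03, b = -2.65.
Independence gives Cov(V, R) = 0.
= 1.03²·69 + (-2.65)²·75.4 + 2·1.03·(-2.65)·0
= 73.2021 + 529.4965 + 0 = 602.6986.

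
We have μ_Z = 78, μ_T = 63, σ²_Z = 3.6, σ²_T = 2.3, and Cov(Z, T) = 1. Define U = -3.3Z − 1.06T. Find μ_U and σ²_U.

μ_U = -324.18, σ²_U = 48.78428

μ_U = (-3.3)·μ_Z + (-1.06)·μ_T = (-3.3)·78 + (-1.06)·63 = -324.18.
σ²_U = a²·σ²_Z + b²·σ²_T + 2ab·Cov(Z, T) with a = -3.3, b = -1.06.
= (-3.3)²·3.6 + (-1.06)²·2.3 + 2·(-3.3)·(-1.06)·1
= 39.204 + 2.58428 + 6.996 = 48.78428.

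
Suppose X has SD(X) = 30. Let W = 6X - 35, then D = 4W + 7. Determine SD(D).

SD(D) = 720

SD(W) = |6|·30 = 180.
SD(D) = |4|·180 = 720.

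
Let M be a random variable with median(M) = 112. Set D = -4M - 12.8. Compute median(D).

A linear map preserves order up to sign, so median(D) = a·median(M) + b = (-4)·112 + (-12.8) = -460.8.

median(D) = -460.8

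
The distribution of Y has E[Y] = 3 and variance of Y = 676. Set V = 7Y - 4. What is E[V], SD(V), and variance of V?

E[V] = 17, SD(V) = 182, variance of V = 33124

V = 7Y - 4 is linear with a = 7, b = -4.
E[V] = a·E[Y] + b = 7·3 + (-4) = 17.
SD(Y) = √676 = 26.
SD(V) = |a|·SD(Y) = |7|·26 = 182.
variance of V = a²·variance of Y = 7²·676 = 33124 (the additive constant -4 does not affect variance).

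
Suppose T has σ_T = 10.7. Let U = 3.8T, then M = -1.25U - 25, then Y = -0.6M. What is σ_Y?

σ_Y = 30.495

σ_U = |3.8|·10.7 = 40.66.
σ_M = |-1.25|·40.66 = 50.825.
σ_Y = |-0.6|·50.825 = 30.495.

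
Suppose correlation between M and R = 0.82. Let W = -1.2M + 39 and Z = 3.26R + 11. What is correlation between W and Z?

correlation between W and Z = -0.82

Linear rescalings preserve |correlation|; the slopes -1.2 and 3.26 have opposite signs, so the correlation flips sign: correlation between W and Z = −correlation between M and R = -0.82.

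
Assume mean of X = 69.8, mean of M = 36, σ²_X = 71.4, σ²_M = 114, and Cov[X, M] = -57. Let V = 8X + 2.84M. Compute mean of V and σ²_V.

mean of V = 660.64, σ²_V = 2898.9984

mean of V = 8·mean of X + 2.84·mean of M = 8·69.8 + 2.84·36 = 660.64.
σ²_V = a²·σ²_X + b²·σ²_M + 2ab·Cov[X, M] with a = 8, b = 2.84.
= 8²·71.4 + 2.84²·114 + 2·8·2.84·(-57)
= 4569.6 + 919.4784 + (-2590.08) = 2898.9984.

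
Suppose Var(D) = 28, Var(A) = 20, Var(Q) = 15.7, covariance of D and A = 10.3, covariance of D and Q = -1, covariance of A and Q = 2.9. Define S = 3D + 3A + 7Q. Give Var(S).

Var(S) = 1466.5

Var(S) = a²·Var(D) + b²·Var(A) + c²·Var(Q) + 2ab·covariance of D and A + 2ac·covariance of D and Q + 2bc·covariance of A and Q, with a = 3, b = 3, c = 7.
= 252 + 180 + 769.3 + 185.4 + (-42) + 121.8
= 1466.5.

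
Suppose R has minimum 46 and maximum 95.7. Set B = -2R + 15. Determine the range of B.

Range of R = 95.7 − 46 = 49.7.
Range(B) = |a|·Range(R) = |-2|·49.7 = 99.4.

Range(B) = 99.4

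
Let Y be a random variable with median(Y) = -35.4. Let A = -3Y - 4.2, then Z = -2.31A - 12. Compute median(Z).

median(A) = (-3)·(-35.4) + (-4.2) = 102.
median(Z) = (-2.31)·102 + (-12) = -247.62.

median(Z) = -247.62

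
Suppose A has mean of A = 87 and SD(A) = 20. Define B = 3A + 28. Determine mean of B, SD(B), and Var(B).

mean of B = 289, SD(B) = 60, Var(B) = 3600

B = 3A + 28 is linear with a = 3, b = 28.
mean of B = a·mean of A + b = 3·87 + 28 = 289.
SD(B) = |a|·SD(A) = |3|·20 = 60.
Var(A) = 20² = 400.
Var(B) = a²·Var(A) = 3²·400 = 3600 (the additive constant 28 does not affect variance).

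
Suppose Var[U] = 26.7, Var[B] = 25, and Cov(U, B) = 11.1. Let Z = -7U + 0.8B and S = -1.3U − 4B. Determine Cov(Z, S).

By bilinearity, Cov(Z, S) = ac·Var[U] + bd·Var[B] + (ad+bc)·Cov(U, B), with a=-7, b=0.8, c=-1.3, d=-4.
ac·Var[U] = (-7)·(-1.3)·26.7 = 242.97
bd·Var[B] = 0.8·(-4)·25 = -80
(ad+bc)·Cov(U, B) = (26.96)·11.1 = 299.256
Cov(Z, S) = 242.97 + (-80) + 299.256 = 462.226.

Cov(Z, S) = 462.226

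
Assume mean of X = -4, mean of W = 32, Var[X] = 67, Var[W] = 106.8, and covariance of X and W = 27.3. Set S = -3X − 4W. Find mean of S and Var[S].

mean of S = (-3)·mean of X + (-4)·mean of W = (-3)·(-4) + (-4)·32 = -116.
Var[S] = a²·Var[X] + b²·Var[W] + 2ab·covariance of X and W with a = -3, b = -4.
= (-3)²·67 + (-4)²·106.8 + 2·(-3)·(-4)·27.3
= 603 + 1708.8 + 655.2 = 2967.

mean of S = -116, Var[S] = 2967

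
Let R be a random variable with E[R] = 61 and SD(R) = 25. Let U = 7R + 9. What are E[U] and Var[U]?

U = 7R + 9 is linear with a = 7, b = 9.
E[U] = a·E[R] + b = 7·61 + 9 = 436.
Var[R] = 25² = 625.
Var[U] = a²·Var[R] = 7²·625 = 30625 (the additive constant 9 does not affect variance).

E[U] = 436, Var[U] = 30625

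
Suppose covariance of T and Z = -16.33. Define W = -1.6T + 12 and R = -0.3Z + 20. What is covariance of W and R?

covariance of W and R = -7.8384

covariance of W and R = a·c·covariance of T and Z = (-1.6)·(-0.3)·(-16.33) = -7.8384. Additive constants drop out.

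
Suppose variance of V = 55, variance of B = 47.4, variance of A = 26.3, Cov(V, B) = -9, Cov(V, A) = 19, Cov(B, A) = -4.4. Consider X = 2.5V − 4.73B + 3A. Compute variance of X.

variance of X = a²·variance of V + b²·variance of B + c²·variance of A + 2ab·Cov(V, B) + 2ac·Cov(V, A) + 2bc·Cov(B, A), with a = 2.5, b = -4.73, c = 3.
= 343.75 + 1060.47546 + 236.7 + 212.85 + 285 + 124.872
= 2263.64746.

variance of X = 2263.64746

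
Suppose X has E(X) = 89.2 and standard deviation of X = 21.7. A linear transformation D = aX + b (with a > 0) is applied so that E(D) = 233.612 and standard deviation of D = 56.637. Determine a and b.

a = 2.61, b = 0.8

standard deviation of D = a·standard deviation of X (a > 0), so a = 56.637/21.7 = 2.61.
E(D) = a·E(X) + b, so b = 233.612 − 2.61·89.2 = 0.8.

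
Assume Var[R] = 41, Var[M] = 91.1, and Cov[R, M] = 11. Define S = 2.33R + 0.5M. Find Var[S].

Var[S] = a²·Var[R] + b²·Var[M] + 2ab·Cov[R, M] with a = 2.33, b = 0.5.
= 2.33²·41 + 0.5²·91.1 + 2·2.33·0.5·11
= 222.5849 + 22.775 + 25.63 = 270.9899.

Var[S] = 270.9899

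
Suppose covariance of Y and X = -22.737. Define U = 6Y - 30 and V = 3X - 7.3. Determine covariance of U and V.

covariance of U and V = a·c·covariance of Y and X = 6·3·(-22.737) = -409.266. Additive constants drop out.

covariance of U and V = -409.266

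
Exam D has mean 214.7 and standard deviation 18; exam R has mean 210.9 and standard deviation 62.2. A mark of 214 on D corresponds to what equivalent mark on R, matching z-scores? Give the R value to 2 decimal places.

z = (214 − 214.7)/18 ≈ -0.0389.
R = 210.9 + z·62.2 = 210.9 + (214 − 214.7)·62.2/18 ≈ 208.48.

R = 208.48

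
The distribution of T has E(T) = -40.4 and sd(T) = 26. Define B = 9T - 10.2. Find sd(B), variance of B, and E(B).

sd(B) = 234, variance of B = 54756, E(B) = -373.8

B = 9T - 10.2 is linear with a = 9, b = -10.2.
sd(B) = |a|·sd(T) = |9|·26 = 234.
variance of T = 26² = 676.
variance of B = a²·variance of T = 9²·676 = 54756 (the additive constant -10.2 does not affect variance).
E(B) = a·E(T) + b = 9·(-40.4) + (-10.2) = -373.8.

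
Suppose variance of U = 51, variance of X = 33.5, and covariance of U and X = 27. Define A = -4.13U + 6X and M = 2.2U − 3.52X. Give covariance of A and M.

By bilinearity, covariance of A and M = ac·variance of U + bd·variance of X + (ad+bc)·covariance of U and X, with a=-4.13, b=6, c=2.2, d=-3.52.
ac·variance of U = (-4.13)·2.2·51 = -463.386
bd·variance of X = 6·(-3.52)·33.5 = -707.52
(ad+bc)·covariance of U and X = (27.7376)·27 = 748.9152
covariance of A and M = -463.386 + (-707.52) + 748.9152 = -421.9908.

covariance of A and M = -421.9908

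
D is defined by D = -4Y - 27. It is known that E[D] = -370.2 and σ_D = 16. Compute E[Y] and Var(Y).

E[Y] = 85.8, Var(Y) = 16

From D = -4Y - 27: E[D] = a·E[Y] + b, so E[Y] = (E[D] − b)/a = (-370.2 − (-27))/(-4) = 85.8.
Var(D) = 16² = 256.
Var(D) = a²·Var(Y), so Var(Y) = 256/(-4)² = 16.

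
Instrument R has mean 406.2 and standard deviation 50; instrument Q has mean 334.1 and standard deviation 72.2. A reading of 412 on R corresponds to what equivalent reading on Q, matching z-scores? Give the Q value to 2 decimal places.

Q = 342.48

z = (412 − 406.2)/50 = 0.116.
Q = 334.1 + z·72.2 = 334.1 + (412 − 406.2)·72.2/50 ≈ 342.48.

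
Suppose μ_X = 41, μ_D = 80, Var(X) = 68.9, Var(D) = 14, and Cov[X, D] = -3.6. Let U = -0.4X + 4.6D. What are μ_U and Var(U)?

μ_U = (-0.4)·μ_X + 4.6·μ_D = (-0.4)·41 + 4.6·80 = 351.6.
Var(U) = a²·Var(X) + b²·Var(D) + 2ab·Cov[X, D] with a = -0.4, b = 4.6.
= (-0.4)²·68.9 + 4.6²·14 + 2·(-0.4)·4.6·(-3.6)
= 11.024 + 296.24 + 13.248 = 320.512.

μ_U = 351.6, Var(U) = 320.512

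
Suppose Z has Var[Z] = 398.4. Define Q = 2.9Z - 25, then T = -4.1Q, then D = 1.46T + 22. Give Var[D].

Var[D] = 120057.349314624

Var[Q] = 2.9²·398.4 = 3350.544.
Var[T] = (-4.1)²·3350.544 = 56322.64464.
Var[D] = 1.46²·56322.64464 = 120057.349314624.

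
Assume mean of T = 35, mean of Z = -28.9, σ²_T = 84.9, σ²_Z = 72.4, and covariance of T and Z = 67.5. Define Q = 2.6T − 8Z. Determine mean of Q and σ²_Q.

mean of Q = 2.6·mean of T + (-8)·mean of Z = 2.6·35 + (-8)·(-28.9) = 322.2.
σ²_Q = a²·σ²_T + b²·σ²_Z + 2ab·covariance of T and Z with a = 2.6, b = -8.
= 2.6²·84.9 + (-8)²·72.4 + 2·2.6·(-8)·67.5
= 573.924 + 4633.6 + (-2808) = 2399.524.

mean of Q = 322.2, σ²_Q = 2399.524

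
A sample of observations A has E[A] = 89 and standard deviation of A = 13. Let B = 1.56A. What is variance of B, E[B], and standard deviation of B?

variance of B = 411.2784, E[B] = 138.84, standard deviation of B = 20.28

B = 1.56A is linear with a = 1.56, b = 0.
variance of A = 13² = 169.
variance of B = a²·variance of A = 1.56²·169 = 411.2784.
E[B] = a·E[A] + b = 1.56·89 = 138.84.
standard deviation of B = |a|·standard deviation of A = |1.56|·13 = 20.28.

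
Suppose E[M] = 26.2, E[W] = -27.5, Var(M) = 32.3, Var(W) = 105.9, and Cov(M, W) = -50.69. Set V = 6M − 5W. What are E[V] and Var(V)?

E[V] = 6·E[M] + (-5)·E[W] = 6·26.2 + (-5)·(-27.5) = 294.7.
Var(V) = a²·Var(M) + b²·Var(W) + 2ab·Cov(M, W) with a = 6, b = -5.
= 6²·32.3 + (-5)²·105.9 + 2·6·(-5)·(-50.69)
= 1162.8 + 2647.5 + 3041.4 = 6851.7.

E[V] = 294.7, Var(V) = 6851.7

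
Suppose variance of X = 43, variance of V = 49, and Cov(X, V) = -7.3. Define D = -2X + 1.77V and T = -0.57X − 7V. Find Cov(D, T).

By bilinearity, Cov(D, T) = ac·variance of X + bd·variance of V + (ad+bc)·Cov(X, V), with a=-2, b=1.77, c=-0.57, d=-7.
ac·variance of X = (-2)·(-0.57)·43 = 49.02
bd·variance of V = 1.77·(-7)·49 = -607.11
(ad+bc)·Cov(X, V) = (12.9911)·(-7.3) = -94.83503
Cov(D, T) = 49.02 + (-607.11) + (-94.83503) = -652.92503.

Cov(D, T) = -652.92503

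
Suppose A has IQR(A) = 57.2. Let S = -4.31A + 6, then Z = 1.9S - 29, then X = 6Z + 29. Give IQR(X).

IQR(S) = |-4.31|·57.2 = 246.532.
IQR(Z) = |1.9|·246.532 = 468.4108.
IQR(X) = |6|·468.4108 = 2810.4648.

IQR(X) = 2810.4648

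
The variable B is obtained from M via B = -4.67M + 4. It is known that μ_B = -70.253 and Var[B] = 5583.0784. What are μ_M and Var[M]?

μ_M = 15.9, Var[M] = 256

From B = -4.67M + 4: μ_B = a·μ_M + b, so μ_M = (μ_B − b)/a = (-70.253 − 4)/(-4.67) = 15.9.
Var[B] = a²·Var[M], so Var[M] = 5583.0784/(-4.67)² = 256.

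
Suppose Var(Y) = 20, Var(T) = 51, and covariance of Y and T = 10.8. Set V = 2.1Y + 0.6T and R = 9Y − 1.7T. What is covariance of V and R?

By bilinearity, covariance of V and R = ac·Var(Y) + bd·Var(T) + (ad+bc)·covariance of Y and T, with a=2.1, b=0.6, c=9, d=-1.7.
ac·Var(Y) = 2.1·9·20 = 378
bd·Var(T) = 0.6·(-1.7)·51 = -52.02
(ad+bc)·covariance of Y and T = (1.83)·10.8 = 19.764
covariance of V and R = 378 + (-52.02) + 19.764 = 345.744.

covariance of V and R = 345.744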